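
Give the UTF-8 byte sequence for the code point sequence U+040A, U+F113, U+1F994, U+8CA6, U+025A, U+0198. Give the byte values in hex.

D0 8A EF 84 93 F0 9F A6 94 E8 B2 A6 C9 9A C6 98

U+040A: 2-byte form → D0 8A.
U+F113: 3-byte form → EF 84 93.
U+1F994: 4-byte form → F0 9F A6 94.
U+8CA6: 3-byte form → E8 B2 A6.
U+025A: 2-byte form → C9 9A.
U+0198: 2-byte form → C6 98.
Concatenated (16 bytes): D0 8A EF 84 93 F0 9F A6 94 E8 B2 A6 C9 9A C6 98.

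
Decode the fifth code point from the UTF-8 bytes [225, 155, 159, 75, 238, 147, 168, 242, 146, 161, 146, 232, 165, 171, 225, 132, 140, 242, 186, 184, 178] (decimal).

U+896B

Offset 0: leading byte 0xE1 = 11100001 → 3-byte char #1 = E1 9B 9F.
Offset 3: leading byte 0x4B = 01001011 → 1-byte char #2 = 4B.
Offset 4: leading byte 0xEE = 11101110 → 3-byte char #3 = EE 93 A8.
Offset 7: leading byte 0xF2 = 11110010 → 4-byte char #4 = F2 92 A1 92.
Offset 11: leading byte 0xE8 = 11101000 → 3-byte char #5 = E8 A5 AB.
Leading byte 0xE8 = 11101000 matches 1110xxxx → 3-byte sequence.
Byte 1: 0xE8 = 11101000, payload 1000 (4 bits).
Byte 2: 0xA5 = 10100101 (10xxxxxx ✓), payload 100101.
Byte 3: 0xAB = 10101011 (10xxxxxx ✓), payload 101011.
Concatenate: 1000100101101011 = 0x896B (16 bits → U+896B).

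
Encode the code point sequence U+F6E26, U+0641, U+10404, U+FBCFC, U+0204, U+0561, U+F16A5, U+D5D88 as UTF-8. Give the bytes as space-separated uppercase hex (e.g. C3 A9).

U+F6E26: 4-byte form → F3 B6 B8 A6.
U+0641: 2-byte form → D9 81.
U+10404: 4-byte form → F0 90 90 84.
U+FBCFC: 4-byte form → F3 BB B3 BC.
U+0204: 2-byte form → C8 84.
U+0561: 2-byte form → D5 A1.
U+F16A5: 4-byte form → F3 B1 9A A5.
U+D5D88: 4-byte form → F3 95 B6 88.
Concatenated (26 bytes): F3 B6 B8 A6 D9 81 F0 90 90 84 F3 BB B3 BC C8 84 D5 A1 F3 B1 9A A5 F3 95 B6 88.

F3 B6 B8 A6 D9 81 F0 90 90 84 F3 BB B3 BC C8 84 D5 A1 F3 B1 9A A5 F3 95 B6 88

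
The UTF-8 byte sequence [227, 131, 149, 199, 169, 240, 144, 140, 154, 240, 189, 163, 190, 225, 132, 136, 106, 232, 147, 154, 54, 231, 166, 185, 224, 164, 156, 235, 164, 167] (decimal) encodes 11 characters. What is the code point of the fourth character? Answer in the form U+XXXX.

U+3D8FE

Offset 0: leading byte 0xE3 = 11100011 → 3-byte char #1 = E3 83 95.
Offset 3: leading byte 0xC7 = 11000111 → 2-byte char #2 = C7 A9.
Offset 5: leading byte 0xF0 = 11110000 → 4-byte char #3 = F0 90 8C 9A.
Offset 9: leading byte 0xF0 = 11110000 → 4-byte char #4 = F0 BD A3 BE.
Leading byte 0xF0 = 11110000 matches 11110xxx → 4-byte sequence.
Byte 1: 0xF0 = 11110000, payload 000 (3 bits).
Byte 2: 0xBD = 10111101 (10xxxxxx ✓), payload 111101.
Byte 3: 0xA3 = 10100011 (10xxxxxx ✓), payload 100011.
Byte 4: 0xBE = 10111110 (10xxxxxx ✓), payload 111110.
Concatenate: 000111101100011111110 = 0x3D8FE (21 bits → U+3D8FE).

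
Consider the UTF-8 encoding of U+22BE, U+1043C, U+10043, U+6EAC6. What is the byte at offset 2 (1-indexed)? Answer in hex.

1-indexed offset 2 is 0-indexed offset 1.
U+22BE → 3-byte form E2 8A BE at offsets 0–2.
Offset 1 falls in char 1's range; it's byte 2 of E2 8A BE = 0x8A.

0x8A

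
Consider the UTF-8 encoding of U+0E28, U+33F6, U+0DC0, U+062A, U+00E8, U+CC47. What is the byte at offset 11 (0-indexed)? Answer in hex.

0xC3

U+0E28 → 3-byte form E0 B8 A8 at offsets 0–2.
U+33F6 → 3-byte form E3 8F B6 at offsets 3–5.
U+0DC0 → 3-byte form E0 B7 80 at offsets 6–8.
U+062A → 2-byte form D8 AA at offsets 9–10.
U+00E8 → 2-byte form C3 A8 at offsets 11–12.
Offset 11 falls in char 5's range; it's byte 1 of C3 A8 = 0xC3.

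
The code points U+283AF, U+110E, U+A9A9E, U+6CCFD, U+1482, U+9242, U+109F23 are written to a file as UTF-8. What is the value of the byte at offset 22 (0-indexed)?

0x89

U+283AF → 4-byte form F0 A8 8E AF at offsets 0–3.
U+110E → 3-byte form E1 84 8E at offsets 4–6.
U+A9A9E → 4-byte form F2 A9 AA 9E at offsets 7–10.
U+6CCFD → 4-byte form F1 AC B3 BD at offsets 11–14.
U+1482 → 3-byte form E1 92 82 at offsets 15–17.
U+9242 → 3-byte form E9 89 82 at offsets 18–20.
U+109F23 → 4-byte form F4 89 BC A3 at offsets 21–24.
Offset 22 falls in char 7's range; it's byte 2 of F4 89 BC A3 = 0x89.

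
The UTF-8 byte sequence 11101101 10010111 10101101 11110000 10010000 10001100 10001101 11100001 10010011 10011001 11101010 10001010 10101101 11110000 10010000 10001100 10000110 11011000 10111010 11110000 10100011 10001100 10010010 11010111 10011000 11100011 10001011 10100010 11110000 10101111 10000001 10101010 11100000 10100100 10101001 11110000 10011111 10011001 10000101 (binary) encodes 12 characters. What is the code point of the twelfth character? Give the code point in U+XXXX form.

U+1F645

Offset 0: leading byte 0xED = 11101101 → 3-byte char #1 = ED 97 AD.
Offset 3: leading byte 0xF0 = 11110000 → 4-byte char #2 = F0 90 8C 8D.
Offset 7: leading byte 0xE1 = 11100001 → 3-byte char #3 = E1 93 99.
Offset 10: leading byte 0xEA = 11101010 → 3-byte char #4 = EA 8A AD.
Offset 13: leading byte 0xF0 = 11110000 → 4-byte char #5 = F0 90 8C 86.
Offset 17: leading byte 0xD8 = 11011000 → 2-byte char #6 = D8 BA.
Offset 19: leading byte 0xF0 = 11110000 → 4-byte char #7 = F0 A3 8C 92.
Offset 23: leading byte 0xD7 = 11010111 → 2-byte char #8 = D7 98.
Offset 25: leading byte 0xE3 = 11100011 → 3-byte char #9 = E3 8B A2.
Offset 28: leading byte 0xF0 = 11110000 → 4-byte char #10 = F0 AF 81 AA.
Offset 32: leading byte 0xE0 = 11100000 → 3-byte char #11 = E0 A4 A9.
Offset 35: leading byte 0xF0 = 11110000 → 4-byte char #12 = F0 9F 99 85.
Leading byte 0xF0 = 11110000 matches 11110xxx → 4-byte sequence.
Byte 1: 0xF0 = 11110000, payload 000 (3 bits).
Byte 2: 0x9F = 10011111 (10xxxxxx ✓), payload 011111.
Byte 3: 0x99 = 10011001 (10xxxxxx ✓), payload 011001.
Byte 4: 0x85 = 10000101 (10xxxxxx ✓), payload 000101.
Concatenate: 000011111011001000101 = 0x1F645 (21 bits → U+1F645).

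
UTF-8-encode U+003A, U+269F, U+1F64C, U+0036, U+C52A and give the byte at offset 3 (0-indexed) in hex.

U+003A → 1-byte form 3A at offsets 0–0.
U+269F → 3-byte form E2 9A 9F at offsets 1–3.
Offset 3 falls in char 2's range; it's byte 3 of E2 9A 9F = 0x9F.

0x9F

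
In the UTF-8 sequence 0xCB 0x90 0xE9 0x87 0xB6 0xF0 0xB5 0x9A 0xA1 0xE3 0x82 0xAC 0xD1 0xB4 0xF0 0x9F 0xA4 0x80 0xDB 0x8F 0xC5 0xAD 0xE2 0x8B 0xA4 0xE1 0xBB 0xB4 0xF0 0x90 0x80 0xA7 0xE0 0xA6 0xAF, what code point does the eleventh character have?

Offset 0: leading byte 0xCB = 11001011 → 2-byte char #1 = CB 90.
Offset 2: leading byte 0xE9 = 11101001 → 3-byte char #2 = E9 87 B6.
Offset 5: leading byte 0xF0 = 11110000 → 4-byte char #3 = F0 B5 9A A1.
Offset 9: leading byte 0xE3 = 11100011 → 3-byte char #4 = E3 82 AC.
Offset 12: leading byte 0xD1 = 11010001 → 2-byte char #5 = D1 B4.
Offset 14: leading byte 0xF0 = 11110000 → 4-byte char #6 = F0 9F A4 80.
Offset 18: leading byte 0xDB = 11011011 → 2-byte char #7 = DB 8F.
Offset 20: leading byte 0xC5 = 11000101 → 2-byte char #8 = C5 AD.
Offset 22: leading byte 0xE2 = 11100010 → 3-byte char #9 = E2 8B A4.
Offset 25: leading byte 0xE1 = 11100001 → 3-byte char #10 = E1 BB B4.
Offset 28: leading byte 0xF0 = 11110000 → 4-byte char #11 = F0 90 80 A7.
Leading byte 0xF0 = 11110000 matches 11110xxx → 4-byte sequence.
Byte 1: 0xF0 = 11110000, payload 000 (3 bits).
Byte 2: 0x90 = 10010000 (10xxxxxx ✓), payload 010000.
Byte 3: 0x80 = 10000000 (10xxxxxx ✓), payload 000000.
Byte 4: 0xA7 = 10100111 (10xxxxxx ✓), payload 100111.
Concatenate: 000010000000000100111 = 0x10027 (21 bits → U+10027).

U+10027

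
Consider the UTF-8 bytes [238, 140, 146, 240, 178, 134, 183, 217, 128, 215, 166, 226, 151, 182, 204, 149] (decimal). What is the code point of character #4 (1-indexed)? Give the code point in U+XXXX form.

U+05E6

Offset 0: leading byte 0xEE = 11101110 → 3-byte char #1 = EE 8C 92.
Offset 3: leading byte 0xF0 = 11110000 → 4-byte char #2 = F0 B2 86 B7.
Offset 7: leading byte 0xD9 = 11011001 → 2-byte char #3 = D9 80.
Offset 9: leading byte 0xD7 = 11010111 → 2-byte char #4 = D7 A6.
Leading byte 0xD7 = 11010111 matches 110xxxxx → 2-byte sequence.
Byte 1: 0xD7 = 11010111, payload 10111 (5 bits).
Byte 2: 0xA6 = 10100110 (10xxxxxx ✓), payload 100110.
Concatenate: 10111100110 = 0x5E6 (11 bits → U+05E6).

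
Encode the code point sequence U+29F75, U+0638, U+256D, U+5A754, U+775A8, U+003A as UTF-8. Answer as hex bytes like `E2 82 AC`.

F0 A9 BD B5 D8 B8 E2 95 AD F1 9A 9D 94 F1 B7 96 A8 3A

U+29F75: 4-byte form → F0 A9 BD B5.
U+0638: 2-byte form → D8 B8.
U+256D: 3-byte form → E2 95 AD.
U+5A754: 4-byte form → F1 9A 9D 94.
U+775A8: 4-byte form → F1 B7 96 A8.
U+003A: 1-byte form → 3A.
Concatenated (18 bytes): F0 A9 BD B5 D8 B8 E2 95 AD F1 9A 9D 94 F1 B7 96 A8 3A.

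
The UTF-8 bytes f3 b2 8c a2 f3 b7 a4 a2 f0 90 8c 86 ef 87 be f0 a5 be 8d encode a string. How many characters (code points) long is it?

5

Byte at offset 0: 0xF3 = 11110011 → 4-byte char (#1). Advance 4.
Byte at offset 4: 0xF3 = 11110011 → 4-byte char (#2). Advance 4.
Byte at offset 8: 0xF0 = 11110000 → 4-byte char (#3). Advance 4.
Byte at offset 12: 0xEF = 11101111 → 3-byte char (#4). Advance 3.
Byte at offset 15: 0xF0 = 11110000 → 4-byte char (#5). Advance 4.
Reached end at offset 19 after 5 code points.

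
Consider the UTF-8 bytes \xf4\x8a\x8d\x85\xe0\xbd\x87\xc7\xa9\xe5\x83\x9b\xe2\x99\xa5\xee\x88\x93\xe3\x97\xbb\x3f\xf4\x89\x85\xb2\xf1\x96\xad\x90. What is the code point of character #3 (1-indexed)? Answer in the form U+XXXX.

Offset 0: leading byte 0xF4 = 11110100 → 4-byte char #1 = F4 8A 8D 85.
Offset 4: leading byte 0xE0 = 11100000 → 3-byte char #2 = E0 BD 87.
Offset 7: leading byte 0xC7 = 11000111 → 2-byte char #3 = C7 A9.
Leading byte 0xC7 = 11000111 matches 110xxxxx → 2-byte sequence.
Byte 1: 0xC7 = 11000111, payload 00111 (5 bits).
Byte 2: 0xA9 = 10101001 (10xxxxxx ✓), payload 101001.
Concatenate: 00111101001 = 0x1E9 (11 bits → U+01E9).

U+01E9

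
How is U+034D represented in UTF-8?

CD 8D

U+034D = 0x34D = 845 decimal. In range U+0080–U+07FF → 2-byte form: 110xxxxx 10xxxxxx.
Binary (11 bits): 01101001101.
Split 5+6: 01101 | 001101.
Byte 1: 11001101 = 0xCD.
Byte 2: 10001101 = 0x8D.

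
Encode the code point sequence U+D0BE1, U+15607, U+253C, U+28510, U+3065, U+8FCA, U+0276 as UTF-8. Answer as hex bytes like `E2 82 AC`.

U+D0BE1: 4-byte form → F3 90 AF A1.
U+15607: 4-byte form → F0 95 98 87.
U+253C: 3-byte form → E2 94 BC.
U+28510: 4-byte form → F0 A8 94 90.
U+3065: 3-byte form → E3 81 A5.
U+8FCA: 3-byte form → E8 BF 8A.
U+0276: 2-byte form → C9 B6.
Concatenated (23 bytes): F3 90 AF A1 F0 95 98 87 E2 94 BC F0 A8 94 90 E3 81 A5 E8 BF 8A C9 B6.

F3 90 AF A1 F0 95 98 87 E2 94 BC F0 A8 94 90 E3 81 A5 E8 BF 8A C9 B6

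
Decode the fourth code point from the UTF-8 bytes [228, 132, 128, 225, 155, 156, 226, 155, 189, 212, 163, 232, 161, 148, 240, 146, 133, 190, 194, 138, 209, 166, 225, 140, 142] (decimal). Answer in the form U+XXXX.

Offset 0: leading byte 0xE4 = 11100100 → 3-byte char #1 = E4 84 80.
Offset 3: leading byte 0xE1 = 11100001 → 3-byte char #2 = E1 9B 9C.
Offset 6: leading byte 0xE2 = 11100010 → 3-byte char #3 = E2 9B BD.
Offset 9: leading byte 0xD4 = 11010100 → 2-byte char #4 = D4 A3.
Leading byte 0xD4 = 11010100 matches 110xxxxx → 2-byte sequence.
Byte 1: 0xD4 = 11010100, payload 10100 (5 bits).
Byte 2: 0xA3 = 10100011 (10xxxxxx ✓), payload 100011.
Concatenate: 10100100011 = 0x523 (11 bits → U+0523).

U+0523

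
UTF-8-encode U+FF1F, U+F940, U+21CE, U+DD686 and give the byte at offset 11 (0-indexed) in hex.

0x9A

U+FF1F → 3-byte form EF BC 9F at offsets 0–2.
U+F940 → 3-byte form EF A5 80 at offsets 3–5.
U+21CE → 3-byte form E2 87 8E at offsets 6–8.
U+DD686 → 4-byte form F3 9D 9A 86 at offsets 9–12.
Offset 11 falls in char 4's range; it's byte 3 of F3 9D 9A 86 = 0x9A.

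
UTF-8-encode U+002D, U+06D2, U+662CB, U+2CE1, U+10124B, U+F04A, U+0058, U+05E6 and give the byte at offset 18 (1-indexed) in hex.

0x58

1-indexed offset 18 is 0-indexed offset 17.
U+002D → 1-byte form 2D at offsets 0–0.
U+06D2 → 2-byte form DB 92 at offsets 1–2.
U+662CB → 4-byte form F1 A6 8B 8B at offsets 3–6.
U+2CE1 → 3-byte form E2 B3 A1 at offsets 7–9.
U+10124B → 4-byte form F4 81 89 8B at offsets 10–13.
U+F04A → 3-byte form EF 81 8A at offsets 14–16.
U+0058 → 1-byte form 58 at offsets 17–17.
Offset 17 falls in char 7's range; it's byte 1 of 58 = 0x58.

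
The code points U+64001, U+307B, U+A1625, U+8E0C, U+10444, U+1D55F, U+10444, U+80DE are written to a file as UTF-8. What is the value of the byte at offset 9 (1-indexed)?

0xA1

1-indexed offset 9 is 0-indexed offset 8.
U+64001 → 4-byte form F1 A4 80 81 at offsets 0–3.
U+307B → 3-byte form E3 81 BB at offsets 4–6.
U+A1625 → 4-byte form F2 A1 98 A5 at offsets 7–10.
Offset 8 falls in char 3's range; it's byte 2 of F2 A1 98 A5 = 0xA1.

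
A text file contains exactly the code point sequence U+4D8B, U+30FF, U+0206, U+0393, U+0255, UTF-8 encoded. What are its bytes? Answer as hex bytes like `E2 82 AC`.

E4 B6 8B E3 83 BF C8 86 CE 93 C9 95

U+4D8B: 3-byte form → E4 B6 8B.
U+30FF: 3-byte form → E3 83 BF.
U+0206: 2-byte form → C8 86.
U+0393: 2-byte form → CE 93.
U+0255: 2-byte form → C9 95.
Concatenated (12 bytes): E4 B6 8B E3 83 BF C8 86 CE 93 C9 95.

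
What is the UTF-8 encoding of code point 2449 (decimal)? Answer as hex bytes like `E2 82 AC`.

E0 A6 91

U+0991 = 0x991 = 2449 decimal. In range U+0800–U+FFFF → 3-byte form: 1110xxxx 10xxxxxx 10xxxxxx.
Binary (16 bits): 0000100110010001.
Split 4+6+6: 0000 | 100110 | 010001.
Byte 1: 11100000 = 0xE0.
Byte 2: 10100110 = 0xA6.
Byte 3: 10010001 = 0x91.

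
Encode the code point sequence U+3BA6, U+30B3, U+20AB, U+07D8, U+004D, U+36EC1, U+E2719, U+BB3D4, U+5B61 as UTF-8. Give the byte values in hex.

E3 AE A6 E3 82 B3 E2 82 AB DF 98 4D F0 B6 BB 81 F3 A2 9C 99 F2 BB 8F 94 E5 AD A1

U+3BA6: 3-byte form → E3 AE A6.
U+30B3: 3-byte form → E3 82 B3.
U+20AB: 3-byte form → E2 82 AB.
U+07D8: 2-byte form → DF 98.
U+004D: 1-byte form → 4D.
U+36EC1: 4-byte form → F0 B6 BB 81.
U+E2719: 4-byte form → F3 A2 9C 99.
U+BB3D4: 4-byte form → F2 BB 8F 94.
U+5B61: 3-byte form → E5 AD A1.
Concatenated (27 bytes): E3 AE A6 E3 82 B3 E2 82 AB DF 98 4D F0 B6 BB 81 F3 A2 9C 99 F2 BB 8F 94 E5 AD A1.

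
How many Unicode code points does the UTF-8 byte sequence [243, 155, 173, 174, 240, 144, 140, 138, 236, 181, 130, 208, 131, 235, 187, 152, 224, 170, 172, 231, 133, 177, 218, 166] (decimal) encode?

8

Byte at offset 0: 0xF3 = 11110011 → 4-byte char (#1). Advance 4.
Byte at offset 4: 0xF0 = 11110000 → 4-byte char (#2). Advance 4.
Byte at offset 8: 0xEC = 11101100 → 3-byte char (#3). Advance 3.
Byte at offset 11: 0xD0 = 11010000 → 2-byte char (#4). Advance 2.
Byte at offset 13: 0xEB = 11101011 → 3-byte char (#5). Advance 3.
Byte at offset 16: 0xE0 = 11100000 → 3-byte char (#6). Advance 3.
Byte at offset 19: 0xE7 = 11100111 → 3-byte char (#7). Advance 3.
Byte at offset 22: 0xDA = 11011010 → 2-byte char (#8). Advance 2.
Reached end at offset 24 after 8 code points.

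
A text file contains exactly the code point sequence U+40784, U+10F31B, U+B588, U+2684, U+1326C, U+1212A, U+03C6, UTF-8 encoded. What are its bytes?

U+40784: 4-byte form → F1 80 9E 84.
U+10F31B: 4-byte form → F4 8F 8C 9B.
U+B588: 3-byte form → EB 96 88.
U+2684: 3-byte form → E2 9A 84.
U+1326C: 4-byte form → F0 93 89 AC.
U+1212A: 4-byte form → F0 92 84 AA.
U+03C6: 2-byte form → CF 86.
Concatenated (24 bytes): F1 80 9E 84 F4 8F 8C 9B EB 96 88 E2 9A 84 F0 93 89 AC F0 92 84 AA CF 86.

F1 80 9E 84 F4 8F 8C 9B EB 96 88 E2 9A 84 F0 93 89 AC F0 92 84 AA CF 86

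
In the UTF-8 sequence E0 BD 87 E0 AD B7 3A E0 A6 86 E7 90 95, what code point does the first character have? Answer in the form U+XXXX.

Offset 0: leading byte 0xE0 = 11100000 → 3-byte char #1 = E0 BD 87.
Leading byte 0xE0 = 11100000 matches 1110xxxx → 3-byte sequence.
Byte 1: 0xE0 = 11100000, payload 0000 (4 bits).
Byte 2: 0xBD = 10111101 (10xxxxxx ✓), payload 111101.
Byte 3: 0x87 = 10000111 (10xxxxxx ✓), payload 000111.
Concatenate: 0000111101000111 = 0xF47 (16 bits → U+0F47).

U+0F47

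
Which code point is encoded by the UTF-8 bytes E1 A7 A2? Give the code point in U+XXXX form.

Leading byte 0xE1 = 11100001 matches 1110xxxx → 3-byte sequence.
Byte 1: 0xE1 = 11100001, payload 0001 (4 bits).
Byte 2: 0xA7 = 10100111 (10xxxxxx ✓), payload 100111.
Byte 3: 0xA2 = 10100010 (10xxxxxx ✓), payload 100010.
Concatenate: 0001100111100010 = 0x19E2 (16 bits → U+19E2).

U+19E2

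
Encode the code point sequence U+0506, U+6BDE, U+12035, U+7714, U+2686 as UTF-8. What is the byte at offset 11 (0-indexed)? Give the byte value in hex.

0x94

U+0506 → 2-byte form D4 86 at offsets 0–1.
U+6BDE → 3-byte form E6 AF 9E at offsets 2–4.
U+12035 → 4-byte form F0 92 80 B5 at offsets 5–8.
U+7714 → 3-byte form E7 9C 94 at offsets 9–11.
Offset 11 falls in char 4's range; it's byte 3 of E7 9C 94 = 0x94.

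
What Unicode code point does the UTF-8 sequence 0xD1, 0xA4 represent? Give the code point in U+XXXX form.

U+0464

Leading byte 0xD1 = 11010001 matches 110xxxxx → 2-byte sequence.
Byte 1: 0xD1 = 11010001, payload 10001 (5 bits).
Byte 2: 0xA4 = 10100100 (10xxxxxx ✓), payload 100100.
Concatenate: 10001100100 = 0x464 (11 bits → U+0464).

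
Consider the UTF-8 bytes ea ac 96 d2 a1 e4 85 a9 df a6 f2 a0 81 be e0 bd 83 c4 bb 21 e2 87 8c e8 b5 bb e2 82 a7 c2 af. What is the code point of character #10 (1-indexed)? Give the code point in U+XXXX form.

U+8D7B

Offset 0: leading byte 0xEA = 11101010 → 3-byte char #1 = EA AC 96.
Offset 3: leading byte 0xD2 = 11010010 → 2-byte char #2 = D2 A1.
Offset 5: leading byte 0xE4 = 11100100 → 3-byte char #3 = E4 85 A9.
Offset 8: leading byte 0xDF = 11011111 → 2-byte char #4 = DF A6.
Offset 10: leading byte 0xF2 = 11110010 → 4-byte char #5 = F2 A0 81 BE.
Offset 14: leading byte 0xE0 = 11100000 → 3-byte char #6 = E0 BD 83.
Offset 17: leading byte 0xC4 = 11000100 → 2-byte char #7 = C4 BB.
Offset 19: leading byte 0x21 = 00100001 → 1-byte char #8 = 21.
Offset 20: leading byte 0xE2 = 11100010 → 3-byte char #9 = E2 87 8C.
Offset 23: leading byte 0xE8 = 11101000 → 3-byte char #10 = E8 B5 BB.
Leading byte 0xE8 = 11101000 matches 1110xxxx → 3-byte sequence.
Byte 1: 0xE8 = 11101000, payload 1000 (4 bits).
Byte 2: 0xB5 = 10110101 (10xxxxxx ✓), payload 110101.
Byte 3: 0xBB = 10111011 (10xxxxxx ✓), payload 111011.
Concatenate: 1000110101111011 = 0x8D7B (16 bits → U+8D7B).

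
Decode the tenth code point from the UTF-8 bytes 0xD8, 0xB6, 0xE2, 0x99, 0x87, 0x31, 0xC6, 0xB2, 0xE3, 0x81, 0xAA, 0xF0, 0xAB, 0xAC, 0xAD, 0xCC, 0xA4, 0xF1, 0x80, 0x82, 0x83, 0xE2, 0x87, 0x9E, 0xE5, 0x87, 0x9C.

U+51DC

Offset 0: leading byte 0xD8 = 11011000 → 2-byte char #1 = D8 B6.
Offset 2: leading byte 0xE2 = 11100010 → 3-byte char #2 = E2 99 87.
Offset 5: leading byte 0x31 = 00110001 → 1-byte char #3 = 31.
Offset 6: leading byte 0xC6 = 11000110 → 2-byte char #4 = C6 B2.
Offset 8: leading byte 0xE3 = 11100011 → 3-byte char #5 = E3 81 AA.
Offset 11: leading byte 0xF0 = 11110000 → 4-byte char #6 = F0 AB AC AD.
Offset 15: leading byte 0xCC = 11001100 → 2-byte char #7 = CC A4.
Offset 17: leading byte 0xF1 = 11110001 → 4-byte char #8 = F1 80 82 83.
Offset 21: leading byte 0xE2 = 11100010 → 3-byte char #9 = E2 87 9E.
Offset 24: leading byte 0xE5 = 11100101 → 3-byte char #10 = E5 87 9C.
Leading byte 0xE5 = 11100101 matches 1110xxxx → 3-byte sequence.
Byte 1: 0xE5 = 11100101, payload 0101 (4 bits).
Byte 2: 0x87 = 10000111 (10xxxxxx ✓), payload 000111.
Byte 3: 0x9C = 10011100 (10xxxxxx ✓), payload 011100.
Concatenate: 0101000111011100 = 0x51DC (16 bits → U+51DC).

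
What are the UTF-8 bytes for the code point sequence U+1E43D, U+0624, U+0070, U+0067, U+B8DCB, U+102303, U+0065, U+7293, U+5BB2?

F0 9E 90 BD D8 A4 70 67 F2 B8 B7 8B F4 82 8C 83 65 E7 8A 93 E5 AE B2

U+1E43D: 4-byte form → F0 9E 90 BD.
U+0624: 2-byte form → D8 A4.
U+0070: 1-byte form → 70.
U+0067: 1-byte form → 67.
U+B8DCB: 4-byte form → F2 B8 B7 8B.
U+102303: 4-byte form → F4 82 8C 83.
U+0065: 1-byte form → 65.
U+7293: 3-byte form → E7 8A 93.
U+5BB2: 3-byte form → E5 AE B2.
Concatenated (23 bytes): F0 9E 90 BD D8 A4 70 67 F2 B8 B7 8B F4 82 8C 83 65 E7 8A 93 E5 AE B2.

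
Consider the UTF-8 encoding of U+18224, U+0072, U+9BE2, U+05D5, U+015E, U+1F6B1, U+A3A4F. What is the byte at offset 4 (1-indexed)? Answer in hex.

0xA4

1-indexed offset 4 is 0-indexed offset 3.
U+18224 → 4-byte form F0 98 88 A4 at offsets 0–3.
Offset 3 falls in char 1's range; it's byte 4 of F0 98 88 A4 = 0xA4.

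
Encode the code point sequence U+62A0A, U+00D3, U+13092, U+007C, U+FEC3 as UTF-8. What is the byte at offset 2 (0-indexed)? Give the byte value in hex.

U+62A0A → 4-byte form F1 A2 A8 8A at offsets 0–3.
Offset 2 falls in char 1's range; it's byte 3 of F1 A2 A8 8A = 0xA8.

0xA8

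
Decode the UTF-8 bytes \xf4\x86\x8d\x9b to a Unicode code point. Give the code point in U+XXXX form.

U+10635B

Leading byte 0xF4 = 11110100 matches 11110xxx → 4-byte sequence.
Byte 1: 0xF4 = 11110100, payload 100 (3 bits).
Byte 2: 0x86 = 10000110 (10xxxxxx ✓), payload 000110.
Byte 3: 0x8D = 10001101 (10xxxxxx ✓), payload 001101.
Byte 4: 0x9B = 10011011 (10xxxxxx ✓), payload 011011.
Concatenate: 100000110001101011011 = 0x10635B (21 bits → U+10635B).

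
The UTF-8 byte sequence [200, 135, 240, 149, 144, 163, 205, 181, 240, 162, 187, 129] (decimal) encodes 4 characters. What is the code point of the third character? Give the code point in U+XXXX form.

Offset 0: leading byte 0xC8 = 11001000 → 2-byte char #1 = C8 87.
Offset 2: leading byte 0xF0 = 11110000 → 4-byte char #2 = F0 95 90 A3.
Offset 6: leading byte 0xCD = 11001101 → 2-byte char #3 = CD B5.
Leading byte 0xCD = 11001101 matches 110xxxxx → 2-byte sequence.
Byte 1: 0xCD = 11001101, payload 01101 (5 bits).
Byte 2: 0xB5 = 10110101 (10xxxxxx ✓), payload 110101.
Concatenate: 01101110101 = 0x375 (11 bits → U+0375).

U+0375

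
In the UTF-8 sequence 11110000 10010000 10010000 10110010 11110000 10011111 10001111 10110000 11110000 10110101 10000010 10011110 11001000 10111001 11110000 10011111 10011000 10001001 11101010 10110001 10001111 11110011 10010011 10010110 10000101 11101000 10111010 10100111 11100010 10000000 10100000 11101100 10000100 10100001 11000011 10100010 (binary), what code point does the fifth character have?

Offset 0: leading byte 0xF0 = 11110000 → 4-byte char #1 = F0 90 90 B2.
Offset 4: leading byte 0xF0 = 11110000 → 4-byte char #2 = F0 9F 8F B0.
Offset 8: leading byte 0xF0 = 11110000 → 4-byte char #3 = F0 B5 82 9E.
Offset 12: leading byte 0xC8 = 11001000 → 2-byte char #4 = C8 B9.
Offset 14: leading byte 0xF0 = 11110000 → 4-byte char #5 = F0 9F 98 89.
Leading byte 0xF0 = 11110000 matches 11110xxx → 4-byte sequence.
Byte 1: 0xF0 = 11110000, payload 000 (3 bits).
Byte 2: 0x9F = 10011111 (10xxxxxx ✓), payload 011111.
Byte 3: 0x98 = 10011000 (10xxxxxx ✓), payload 011000.
Byte 4: 0x89 = 10001001 (10xxxxxx ✓), payload 001001.
Concatenate: 000011111011000001001 = 0x1F609 (21 bits → U+1F609).

U+1F609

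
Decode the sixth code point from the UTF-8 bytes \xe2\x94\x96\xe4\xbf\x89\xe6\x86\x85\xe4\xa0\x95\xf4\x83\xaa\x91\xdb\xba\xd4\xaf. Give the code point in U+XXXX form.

U+06FA

Offset 0: leading byte 0xE2 = 11100010 → 3-byte char #1 = E2 94 96.
Offset 3: leading byte 0xE4 = 11100100 → 3-byte char #2 = E4 BF 89.
Offset 6: leading byte 0xE6 = 11100110 → 3-byte char #3 = E6 86 85.
Offset 9: leading byte 0xE4 = 11100100 → 3-byte char #4 = E4 A0 95.
Offset 12: leading byte 0xF4 = 11110100 → 4-byte char #5 = F4 83 AA 91.
Offset 16: leading byte 0xDB = 11011011 → 2-byte char #6 = DB BA.
Leading byte 0xDB = 11011011 matches 110xxxxx → 2-byte sequence.
Byte 1: 0xDB = 11011011, payload 11011 (5 bits).
Byte 2: 0xBA = 10111010 (10xxxxxx ✓), payload 111010.
Concatenate: 11011111010 = 0x6FA (11 bits → U+06FA).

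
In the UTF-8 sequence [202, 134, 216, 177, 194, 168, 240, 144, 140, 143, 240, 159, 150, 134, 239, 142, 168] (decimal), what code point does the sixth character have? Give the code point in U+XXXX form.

U+F3A8

Offset 0: leading byte 0xCA = 11001010 → 2-byte char #1 = CA 86.
Offset 2: leading byte 0xD8 = 11011000 → 2-byte char #2 = D8 B1.
Offset 4: leading byte 0xC2 = 11000010 → 2-byte char #3 = C2 A8.
Offset 6: leading byte 0xF0 = 11110000 → 4-byte char #4 = F0 90 8C 8F.
Offset 10: leading byte 0xF0 = 11110000 → 4-byte char #5 = F0 9F 96 86.
Offset 14: leading byte 0xEF = 11101111 → 3-byte char #6 = EF 8E A8.
Leading byte 0xEF = 11101111 matches 1110xxxx → 3-byte sequence.
Byte 1: 0xEF = 11101111, payload 1111 (4 bits).
Byte 2: 0x8E = 10001110 (10xxxxxx ✓), payload 001110.
Byte 3: 0xA8 = 10101000 (10xxxxxx ✓), payload 101000.
Concatenate: 1111001110101000 = 0xF3A8 (16 bits → U+F3A8).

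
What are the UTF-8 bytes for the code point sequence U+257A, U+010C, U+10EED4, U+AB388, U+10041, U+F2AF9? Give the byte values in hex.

E2 95 BA C4 8C F4 8E BB 94 F2 AB 8E 88 F0 90 81 81 F3 B2 AB B9

U+257A: 3-byte form → E2 95 BA.
U+010C: 2-byte form → C4 8C.
U+10EED4: 4-byte form → F4 8E BB 94.
U+AB388: 4-byte form → F2 AB 8E 88.
U+10041: 4-byte form → F0 90 81 81.
U+F2AF9: 4-byte form → F3 B2 AB B9.
Concatenated (21 bytes): E2 95 BA C4 8C F4 8E BB 94 F2 AB 8E 88 F0 90 81 81 F3 B2 AB B9.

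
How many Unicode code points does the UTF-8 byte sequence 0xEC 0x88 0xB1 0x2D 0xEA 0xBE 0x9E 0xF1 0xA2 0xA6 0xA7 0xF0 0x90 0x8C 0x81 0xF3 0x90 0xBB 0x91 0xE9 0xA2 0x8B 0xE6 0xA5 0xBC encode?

8

Byte at offset 0: 0xEC = 11101100 → 3-byte char (#1). Advance 3.
Byte at offset 3: 0x2D = 00101101 → 1-byte char (#2). Advance 1.
Byte at offset 4: 0xEA = 11101010 → 3-byte char (#3). Advance 3.
Byte at offset 7: 0xF1 = 11110001 → 4-byte char (#4). Advance 4.
Byte at offset 11: 0xF0 = 11110000 → 4-byte char (#5). Advance 4.
Byte at offset 15: 0xF3 = 11110011 → 4-byte char (#6). Advance 4.
Byte at offset 19: 0xE9 = 11101001 → 3-byte char (#7). Advance 3.
Byte at offset 22: 0xE6 = 11100110 → 3-byte char (#8). Advance 3.
Reached end at offset 25 after 8 code points.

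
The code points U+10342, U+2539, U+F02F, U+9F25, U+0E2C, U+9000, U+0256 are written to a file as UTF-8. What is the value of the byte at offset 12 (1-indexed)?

0xBC

1-indexed offset 12 is 0-indexed offset 11.
U+10342 → 4-byte form F0 90 8D 82 at offsets 0–3.
U+2539 → 3-byte form E2 94 B9 at offsets 4–6.
U+F02F → 3-byte form EF 80 AF at offsets 7–9.
U+9F25 → 3-byte form E9 BC A5 at offsets 10–12.
Offset 11 falls in char 4's range; it's byte 2 of E9 BC A5 = 0xBC.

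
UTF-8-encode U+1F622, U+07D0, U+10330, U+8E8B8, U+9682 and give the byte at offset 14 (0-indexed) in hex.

0xE9

U+1F622 → 4-byte form F0 9F 98 A2 at offsets 0–3.
U+07D0 → 2-byte form DF 90 at offsets 4–5.
U+10330 → 4-byte form F0 90 8C B0 at offsets 6–9.
U+8E8B8 → 4-byte form F2 8E A2 B8 at offsets 10–13.
U+9682 → 3-byte form E9 9A 82 at offsets 14–16.
Offset 14 falls in char 5's range; it's byte 1 of E9 9A 82 = 0xE9.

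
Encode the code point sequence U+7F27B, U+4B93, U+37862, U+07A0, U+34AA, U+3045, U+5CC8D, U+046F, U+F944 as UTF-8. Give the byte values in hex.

U+7F27B: 4-byte form → F1 BF 89 BB.
U+4B93: 3-byte form → E4 AE 93.
U+37862: 4-byte form → F0 B7 A1 A2.
U+07A0: 2-byte form → DE A0.
U+34AA: 3-byte form → E3 92 AA.
U+3045: 3-byte form → E3 81 85.
U+5CC8D: 4-byte form → F1 9C B2 8D.
U+046F: 2-byte form → D1 AF.
U+F944: 3-byte form → EF A5 84.
Concatenated (28 bytes): F1 BF 89 BB E4 AE 93 F0 B7 A1 A2 DE A0 E3 92 AA E3 81 85 F1 9C B2 8D D1 AF EF A5 84.

F1 BF 89 BB E4 AE 93 F0 B7 A1 A2 DE A0 E3 92 AA E3 81 85 F1 9C B2 8D D1 AF EF A5 84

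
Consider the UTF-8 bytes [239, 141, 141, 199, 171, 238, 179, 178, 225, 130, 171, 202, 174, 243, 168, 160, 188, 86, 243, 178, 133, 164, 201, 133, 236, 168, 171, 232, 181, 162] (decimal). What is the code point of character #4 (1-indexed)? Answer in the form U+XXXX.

Offset 0: leading byte 0xEF = 11101111 → 3-byte char #1 = EF 8D 8D.
Offset 3: leading byte 0xC7 = 11000111 → 2-byte char #2 = C7 AB.
Offset 5: leading byte 0xEE = 11101110 → 3-byte char #3 = EE B3 B2.
Offset 8: leading byte 0xE1 = 11100001 → 3-byte char #4 = E1 82 AB.
Leading byte 0xE1 = 11100001 matches 1110xxxx → 3-byte sequence.
Byte 1: 0xE1 = 11100001, payload 0001 (4 bits).
Byte 2: 0x82 = 10000010 (10xxxxxx ✓), payload 000010.
Byte 3: 0xAB = 10101011 (10xxxxxx ✓), payload 101011.
Concatenate: 0001000010101011 = 0x10AB (16 bits → U+10AB).

U+10AB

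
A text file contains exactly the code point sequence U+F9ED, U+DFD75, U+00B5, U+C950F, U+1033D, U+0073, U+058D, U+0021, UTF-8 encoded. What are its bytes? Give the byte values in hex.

EF A7 AD F3 9F B5 B5 C2 B5 F3 89 94 8F F0 90 8C BD 73 D6 8D 21

U+F9ED: 3-byte form → EF A7 AD.
U+DFD75: 4-byte form → F3 9F B5 B5.
U+00B5: 2-byte form → C2 B5.
U+C950F: 4-byte form → F3 89 94 8F.
U+1033D: 4-byte form → F0 90 8C BD.
U+0073: 1-byte form → 73.
U+058D: 2-byte form → D6 8D.
U+0021: 1-byte form → 21.
Concatenated (21 bytes): EF A7 AD F3 9F B5 B5 C2 B5 F3 89 94 8F F0 90 8C BD 73 D6 8D 21.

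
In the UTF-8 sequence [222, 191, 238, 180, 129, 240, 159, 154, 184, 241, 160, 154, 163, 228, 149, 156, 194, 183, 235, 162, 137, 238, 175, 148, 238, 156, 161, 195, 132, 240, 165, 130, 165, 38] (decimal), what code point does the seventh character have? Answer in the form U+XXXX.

Offset 0: leading byte 0xDE = 11011110 → 2-byte char #1 = DE BF.
Offset 2: leading byte 0xEE = 11101110 → 3-byte char #2 = EE B4 81.
Offset 5: leading byte 0xF0 = 11110000 → 4-byte char #3 = F0 9F 9A B8.
Offset 9: leading byte 0xF1 = 11110001 → 4-byte char #4 = F1 A0 9A A3.
Offset 13: leading byte 0xE4 = 11100100 → 3-byte char #5 = E4 95 9C.
Offset 16: leading byte 0xC2 = 11000010 → 2-byte char #6 = C2 B7.
Offset 18: leading byte 0xEB = 11101011 → 3-byte char #7 = EB A2 89.
Leading byte 0xEB = 11101011 matches 1110xxxx → 3-byte sequence.
Byte 1: 0xEB = 11101011, payload 1011 (4 bits).
Byte 2: 0xA2 = 10100010 (10xxxxxx ✓), payload 100010.
Byte 3: 0x89 = 10001001 (10xxxxxx ✓), payload 001001.
Concatenate: 1011100010001001 = 0xB889 (16 bits → U+B889).

U+B889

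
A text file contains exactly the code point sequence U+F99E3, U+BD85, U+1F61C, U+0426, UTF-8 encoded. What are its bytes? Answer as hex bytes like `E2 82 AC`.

F3 B9 A7 A3 EB B6 85 F0 9F 98 9C D0 A6

U+F99E3: 4-byte form → F3 B9 A7 A3.
U+BD85: 3-byte form → EB B6 85.
U+1F61C: 4-byte form → F0 9F 98 9C.
U+0426: 2-byte form → D0 A6.
Concatenated (13 bytes): F3 B9 A7 A3 EB B6 85 F0 9F 98 9C D0 A6.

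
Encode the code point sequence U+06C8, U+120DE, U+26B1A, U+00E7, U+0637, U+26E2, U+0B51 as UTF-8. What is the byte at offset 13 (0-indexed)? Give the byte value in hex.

0xB7

U+06C8 → 2-byte form DB 88 at offsets 0–1.
U+120DE → 4-byte form F0 92 83 9E at offsets 2–5.
U+26B1A → 4-byte form F0 A6 AC 9A at offsets 6–9.
U+00E7 → 2-byte form C3 A7 at offsets 10–11.
U+0637 → 2-byte form D8 B7 at offsets 12–13.
Offset 13 falls in char 5's range; it's byte 2 of D8 B7 = 0xB7.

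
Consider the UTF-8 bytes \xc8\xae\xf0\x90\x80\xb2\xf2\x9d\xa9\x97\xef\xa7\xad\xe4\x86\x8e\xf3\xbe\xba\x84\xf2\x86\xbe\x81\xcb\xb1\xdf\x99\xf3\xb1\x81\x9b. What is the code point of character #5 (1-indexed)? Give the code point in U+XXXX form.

Offset 0: leading byte 0xC8 = 11001000 → 2-byte char #1 = C8 AE.
Offset 2: leading byte 0xF0 = 11110000 → 4-byte char #2 = F0 90 80 B2.
Offset 6: leading byte 0xF2 = 11110010 → 4-byte char #3 = F2 9D A9 97.
Offset 10: leading byte 0xEF = 11101111 → 3-byte char #4 = EF A7 AD.
Offset 13: leading byte 0xE4 = 11100100 → 3-byte char #5 = E4 86 8E.
Leading byte 0xE4 = 11100100 matches 1110xxxx → 3-byte sequence.
Byte 1: 0xE4 = 11100100, payload 0100 (4 bits).
Byte 2: 0x86 = 10000110 (10xxxxxx ✓), payload 000110.
Byte 3: 0x8E = 10001110 (10xxxxxx ✓), payload 001110.
Concatenate: 0100000110001110 = 0x418E (16 bits → U+418E).

U+418E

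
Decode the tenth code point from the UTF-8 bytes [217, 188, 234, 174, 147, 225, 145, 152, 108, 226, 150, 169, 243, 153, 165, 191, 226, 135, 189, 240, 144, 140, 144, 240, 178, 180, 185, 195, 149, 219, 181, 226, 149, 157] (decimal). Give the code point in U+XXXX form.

U+00D5

Offset 0: leading byte 0xD9 = 11011001 → 2-byte char #1 = D9 BC.
Offset 2: leading byte 0xEA = 11101010 → 3-byte char #2 = EA AE 93.
Offset 5: leading byte 0xE1 = 11100001 → 3-byte char #3 = E1 91 98.
Offset 8: leading byte 0x6C = 01101100 → 1-byte char #4 = 6C.
Offset 9: leading byte 0xE2 = 11100010 → 3-byte char #5 = E2 96 A9.
Offset 12: leading byte 0xF3 = 11110011 → 4-byte char #6 = F3 99 A5 BF.
Offset 16: leading byte 0xE2 = 11100010 → 3-byte char #7 = E2 87 BD.
Offset 19: leading byte 0xF0 = 11110000 → 4-byte char #8 = F0 90 8C 90.
Offset 23: leading byte 0xF0 = 11110000 → 4-byte char #9 = F0 B2 B4 B9.
Offset 27: leading byte 0xC3 = 11000011 → 2-byte char #10 = C3 95.
Leading byte 0xC3 = 11000011 matches 110xxxxx → 2-byte sequence.
Byte 1: 0xC3 = 11000011, payload 00011 (5 bits).
Byte 2: 0x95 = 10010101 (10xxxxxx ✓), payload 010101.
Concatenate: 00011010101 = 0xD5 (11 bits → U+00D5).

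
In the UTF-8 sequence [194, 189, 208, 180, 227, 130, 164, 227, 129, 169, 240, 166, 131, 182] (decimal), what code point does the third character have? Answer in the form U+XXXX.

Offset 0: leading byte 0xC2 = 11000010 → 2-byte char #1 = C2 BD.
Offset 2: leading byte 0xD0 = 11010000 → 2-byte char #2 = D0 B4.
Offset 4: leading byte 0xE3 = 11100011 → 3-byte char #3 = E3 82 A4.
Leading byte 0xE3 = 11100011 matches 1110xxxx → 3-byte sequence.
Byte 1: 0xE3 = 11100011, payload 0011 (4 bits).
Byte 2: 0x82 = 10000010 (10xxxxxx ✓), payload 000010.
Byte 3: 0xA4 = 10100100 (10xxxxxx ✓), payload 100100.
Concatenate: 0011000010100100 = 0x30A4 (16 bits → U+30A4).

U+30A4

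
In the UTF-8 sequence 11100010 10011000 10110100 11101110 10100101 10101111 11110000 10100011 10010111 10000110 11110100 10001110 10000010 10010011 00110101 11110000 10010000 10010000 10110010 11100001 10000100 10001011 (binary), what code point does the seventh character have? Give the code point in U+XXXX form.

U+110B

Offset 0: leading byte 0xE2 = 11100010 → 3-byte char #1 = E2 98 B4.
Offset 3: leading byte 0xEE = 11101110 → 3-byte char #2 = EE A5 AF.
Offset 6: leading byte 0xF0 = 11110000 → 4-byte char #3 = F0 A3 97 86.
Offset 10: leading byte 0xF4 = 11110100 → 4-byte char #4 = F4 8E 82 93.
Offset 14: leading byte 0x35 = 00110101 → 1-byte char #5 = 35.
Offset 15: leading byte 0xF0 = 11110000 → 4-byte char #6 = F0 90 90 B2.
Offset 19: leading byte 0xE1 = 11100001 → 3-byte char #7 = E1 84 8B.
Leading byte 0xE1 = 11100001 matches 1110xxxx → 3-byte sequence.
Byte 1: 0xE1 = 11100001, payload 0001 (4 bits).
Byte 2: 0x84 = 10000100 (10xxxxxx ✓), payload 000100.
Byte 3: 0x8B = 10001011 (10xxxxxx ✓), payload 001011.
Concatenate: 0001000100001011 = 0x110B (16 bits → U+110B).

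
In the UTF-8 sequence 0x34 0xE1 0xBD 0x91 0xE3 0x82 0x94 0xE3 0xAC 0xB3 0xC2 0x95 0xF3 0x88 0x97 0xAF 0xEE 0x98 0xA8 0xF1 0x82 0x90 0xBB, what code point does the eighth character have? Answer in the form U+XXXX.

U+4243B

Offset 0: leading byte 0x34 = 00110100 → 1-byte char #1 = 34.
Offset 1: leading byte 0xE1 = 11100001 → 3-byte char #2 = E1 BD 91.
Offset 4: leading byte 0xE3 = 11100011 → 3-byte char #3 = E3 82 94.
Offset 7: leading byte 0xE3 = 11100011 → 3-byte char #4 = E3 AC B3.
Offset 10: leading byte 0xC2 = 11000010 → 2-byte char #5 = C2 95.
Offset 12: leading byte 0xF3 = 11110011 → 4-byte char #6 = F3 88 97 AF.
Offset 16: leading byte 0xEE = 11101110 → 3-byte char #7 = EE 98 A8.
Offset 19: leading byte 0xF1 = 11110001 → 4-byte char #8 = F1 82 90 BB.
Leading byte 0xF1 = 11110001 matches 11110xxx → 4-byte sequence.
Byte 1: 0xF1 = 11110001, payload 001 (3 bits).
Byte 2: 0x82 = 10000010 (10xxxxxx ✓), payload 000010.
Byte 3: 0x90 = 10010000 (10xxxxxx ✓), payload 010000.
Byte 4: 0xBB = 10111011 (10xxxxxx ✓), payload 111011.
Concatenate: 001000010010000111011 = 0x4243B (21 bits → U+4243B).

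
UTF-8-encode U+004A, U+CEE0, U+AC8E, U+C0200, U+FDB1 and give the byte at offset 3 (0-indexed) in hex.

0xA0

U+004A → 1-byte form 4A at offsets 0–0.
U+CEE0 → 3-byte form EC BB A0 at offsets 1–3.
Offset 3 falls in char 2's range; it's byte 3 of EC BB A0 = 0xA0.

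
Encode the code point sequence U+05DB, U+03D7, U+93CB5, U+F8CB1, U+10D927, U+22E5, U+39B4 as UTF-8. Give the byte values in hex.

U+05DB: 2-byte form → D7 9B.
U+03D7: 2-byte form → CF 97.
U+93CB5: 4-byte form → F2 93 B2 B5.
U+F8CB1: 4-byte form → F3 B8 B2 B1.
U+10D927: 4-byte form → F4 8D A4 A7.
U+22E5: 3-byte form → E2 8B A5.
U+39B4: 3-byte form → E3 A6 B4.
Concatenated (22 bytes): D7 9B CF 97 F2 93 B2 B5 F3 B8 B2 B1 F4 8D A4 A7 E2 8B A5 E3 A6 B4.

D7 9B CF 97 F2 93 B2 B5 F3 B8 B2 B1 F4 8D A4 A7 E2 8B A5 E3 A6 B4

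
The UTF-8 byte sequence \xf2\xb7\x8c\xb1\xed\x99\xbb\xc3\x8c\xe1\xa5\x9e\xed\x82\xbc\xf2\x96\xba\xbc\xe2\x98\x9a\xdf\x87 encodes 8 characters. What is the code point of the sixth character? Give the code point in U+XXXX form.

Offset 0: leading byte 0xF2 = 11110010 → 4-byte char #1 = F2 B7 8C B1.
Offset 4: leading byte 0xED = 11101101 → 3-byte char #2 = ED 99 BB.
Offset 7: leading byte 0xC3 = 11000011 → 2-byte char #3 = C3 8C.
Offset 9: leading byte 0xE1 = 11100001 → 3-byte char #4 = E1 A5 9E.
Offset 12: leading byte 0xED = 11101101 → 3-byte char #5 = ED 82 BC.
Offset 15: leading byte 0xF2 = 11110010 → 4-byte char #6 = F2 96 BA BC.
Leading byte 0xF2 = 11110010 matches 11110xxx → 4-byte sequence.
Byte 1: 0xF2 = 11110010, payload 010 (3 bits).
Byte 2: 0x96 = 10010110 (10xxxxxx ✓), payload 010110.
Byte 3: 0xBA = 10111010 (10xxxxxx ✓), payload 111010.
Byte 4: 0xBC = 10111100 (10xxxxxx ✓), payload 111100.
Concatenate: 010010110111010111100 = 0x96EBC (21 bits → U+96EBC).

U+96EBC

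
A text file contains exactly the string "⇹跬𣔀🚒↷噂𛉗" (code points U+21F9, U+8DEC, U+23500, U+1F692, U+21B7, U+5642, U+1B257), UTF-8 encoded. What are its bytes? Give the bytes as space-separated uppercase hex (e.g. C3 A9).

E2 87 B9 E8 B7 AC F0 A3 94 80 F0 9F 9A 92 E2 86 B7 E5 99 82 F0 9B 89 97

U+21F9: 3-byte form → E2 87 B9.
U+8DEC: 3-byte form → E8 B7 AC.
U+23500: 4-byte form → F0 A3 94 80.
U+1F692: 4-byte form → F0 9F 9A 92.
U+21B7: 3-byte form → E2 86 B7.
U+5642: 3-byte form → E5 99 82.
U+1B257: 4-byte form → F0 9B 89 97.
Concatenated (24 bytes): E2 87 B9 E8 B7 AC F0 A3 94 80 F0 9F 9A 92 E2 86 B7 E5 99 82 F0 9B 89 97.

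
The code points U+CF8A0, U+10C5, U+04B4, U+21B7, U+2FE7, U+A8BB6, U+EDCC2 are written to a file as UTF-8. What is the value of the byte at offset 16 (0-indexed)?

U+CF8A0 → 4-byte form F3 8F A2 A0 at offsets 0–3.
U+10C5 → 3-byte form E1 83 85 at offsets 4–6.
U+04B4 → 2-byte form D2 B4 at offsets 7–8.
U+21B7 → 3-byte form E2 86 B7 at offsets 9–11.
U+2FE7 → 3-byte form E2 BF A7 at offsets 12–14.
U+A8BB6 → 4-byte form F2 A8 AE B6 at offsets 15–18.
Offset 16 falls in char 6's range; it's byte 2 of F2 A8 AE B6 = 0xA8.

0xA8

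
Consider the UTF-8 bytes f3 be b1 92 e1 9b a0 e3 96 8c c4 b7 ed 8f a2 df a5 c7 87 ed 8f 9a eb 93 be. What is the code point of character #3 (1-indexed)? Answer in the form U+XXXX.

U+358C

Offset 0: leading byte 0xF3 = 11110011 → 4-byte char #1 = F3 BE B1 92.
Offset 4: leading byte 0xE1 = 11100001 → 3-byte char #2 = E1 9B A0.
Offset 7: leading byte 0xE3 = 11100011 → 3-byte char #3 = E3 96 8C.
Leading byte 0xE3 = 11100011 matches 1110xxxx → 3-byte sequence.
Byte 1: 0xE3 = 11100011, payload 0011 (4 bits).
Byte 2: 0x96 = 10010110 (10xxxxxx ✓), payload 010110.
Byte 3: 0x8C = 10001100 (10xxxxxx ✓), payload 001100.
Concatenate: 0011010110001100 = 0x358C (16 bits → U+358C).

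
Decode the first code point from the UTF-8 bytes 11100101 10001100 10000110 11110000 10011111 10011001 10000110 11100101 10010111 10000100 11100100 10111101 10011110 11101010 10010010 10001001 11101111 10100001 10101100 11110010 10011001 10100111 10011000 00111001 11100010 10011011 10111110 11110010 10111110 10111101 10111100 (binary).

U+5306

Offset 0: leading byte 0xE5 = 11100101 → 3-byte char #1 = E5 8C 86.
Leading byte 0xE5 = 11100101 matches 1110xxxx → 3-byte sequence.
Byte 1: 0xE5 = 11100101, payload 0101 (4 bits).
Byte 2: 0x8C = 10001100 (10xxxxxx ✓), payload 001100.
Byte 3: 0x86 = 10000110 (10xxxxxx ✓), payload 000110.
Concatenate: 0101001100000110 = 0x5306 (16 bits → U+5306).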